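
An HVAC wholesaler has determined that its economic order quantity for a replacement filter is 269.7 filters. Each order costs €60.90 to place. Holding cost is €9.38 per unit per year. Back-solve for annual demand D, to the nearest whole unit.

D ≈ 5,602 filters per year

The basic EOQ model gives Q* = √(2DS/H); rearrange for the unknown.
From Q* = √(2DS/H): D = Q*²H / (2S) = 269.7² × 9.38 / (2 × 60.9) = 5601.669.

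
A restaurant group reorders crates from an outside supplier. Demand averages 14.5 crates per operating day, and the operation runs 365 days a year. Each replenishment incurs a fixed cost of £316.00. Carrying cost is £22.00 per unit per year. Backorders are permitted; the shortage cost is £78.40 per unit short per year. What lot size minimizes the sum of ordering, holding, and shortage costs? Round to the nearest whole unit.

Q* ≈ 441 crates

Annual demand D = 14.5 × 365 = 5,292.5.
With planned backorders, Q* = √(2DS/H) · √((H+B)/B).
√(2DS/H) = √(2 × 5,292.5 × 316 / 22) = 389.922.
√((H+B)/B) = √((22+78.4)/78.4) = 1.1316.
Q* ≈ 441.252.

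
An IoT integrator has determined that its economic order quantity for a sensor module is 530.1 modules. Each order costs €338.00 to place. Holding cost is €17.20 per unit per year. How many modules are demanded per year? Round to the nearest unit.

Squaring Q* = √(2DS/H) gives Q*² = 2DS/H.
From Q* = √(2DS/H): D = Q*²H / (2S) = 530.1² × 17.2 / (2 × 338) = 7149.857.

D ≈ 7,150 modules per year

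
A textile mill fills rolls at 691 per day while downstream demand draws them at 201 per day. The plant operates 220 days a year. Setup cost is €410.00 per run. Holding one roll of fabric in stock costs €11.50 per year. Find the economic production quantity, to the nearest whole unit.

Q* ≈ 2,109 rolls

Annual demand D = 201 × 220 = 44,220.
Production build-up factor (1 − d/p) = 1 − 201/691 = 0.7091.
Q* = √(2DS / (H(1 − d/p))) = √(2 × 44,220 × 410 / (11.5 × 0.7091)).
= √(36,260,400 / 8.1548) ≈ 2108.669.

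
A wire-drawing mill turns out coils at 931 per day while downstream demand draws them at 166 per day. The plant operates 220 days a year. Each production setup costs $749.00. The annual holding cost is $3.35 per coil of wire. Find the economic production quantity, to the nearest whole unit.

Annual demand D = 166 × 220 = 36,520.
Production build-up factor (1 − d/p) = 1 − 166/931 = 0.8217.
Q* = √(2DS / (H(1 − d/p))) = √(2 × 36,520 × 749 / (3.35 × 0.8217)).
= √(54,706,960 / 2.7527) ≈ 4458.030.

Q* ≈ 4,458 coils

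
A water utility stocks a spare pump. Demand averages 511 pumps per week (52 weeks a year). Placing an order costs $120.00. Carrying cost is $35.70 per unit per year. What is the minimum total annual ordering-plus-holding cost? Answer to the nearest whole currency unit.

Annual demand D = 511 × 52 = 26,572.
The optimal lot size = √(2DS/H) = √(2 × 26,572 × 120 / 35.7) ≈ 422.65.
At the optimum the two cost components are equal, so total cost = 2·(Q*/2)H = Q*·H.
Minimum total = √(2DSH) = √(2 × 26,572 × 120 × 35.7) ≈ 15088.701.

TC* ≈ $15,089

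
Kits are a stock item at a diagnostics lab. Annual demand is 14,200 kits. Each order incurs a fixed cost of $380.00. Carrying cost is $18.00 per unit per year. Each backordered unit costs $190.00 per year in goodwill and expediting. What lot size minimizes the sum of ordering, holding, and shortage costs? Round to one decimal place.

With planned backorders, Q* = √(2DS/H) · √((H+B)/B).
√(2DS/H) = √(2 × 14,200 × 380 / 18) = 774.310.
√((H+B)/B) = √((18+190)/190) = 1.0463.
Q* ≈ 810.158.

Q* ≈ 810.2 kits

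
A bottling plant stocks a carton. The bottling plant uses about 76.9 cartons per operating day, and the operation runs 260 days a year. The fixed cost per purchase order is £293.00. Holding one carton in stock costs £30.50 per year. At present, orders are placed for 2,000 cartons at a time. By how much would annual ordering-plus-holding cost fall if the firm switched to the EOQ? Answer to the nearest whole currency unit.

Extra cost ≈ £14,525 per year

Annual demand D = 76.9 × 260 = 19,994.
EOQ = √(2DS/H) = √(2 × 19,994 × 293 / 30.5) ≈ 619.80.
Cost at Q* = (D/Q*)S + (Q*/2)H = √(2DSH) ≈ £18,903.78.
Cost at Q = 2,000: (19,994/2,000)×293 + (2,000/2)×30.5 = £2,929.12 + £30,500.00 = £33,429.12.
Excess = £33,429.12 − £18,903.78 = £14,525.34.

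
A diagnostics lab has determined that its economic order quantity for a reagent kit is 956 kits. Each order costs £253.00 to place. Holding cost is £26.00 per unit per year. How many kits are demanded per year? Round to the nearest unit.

D ≈ 46,961 kits per year

Invert the EOQ relation Q*² = 2DS/H.
From Q* = √(2DS/H): D = Q*²H / (2S) = 956² × 26 / (2 × 253) = 46961.138.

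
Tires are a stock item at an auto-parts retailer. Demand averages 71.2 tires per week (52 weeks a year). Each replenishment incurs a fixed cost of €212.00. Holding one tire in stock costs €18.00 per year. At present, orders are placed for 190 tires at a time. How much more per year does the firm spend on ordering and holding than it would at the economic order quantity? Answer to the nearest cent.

Annual demand D = 71.2 × 52 = 3,702.4.
EOQ = √(2DS/H) = √(2 × 3,702.4 × 212 / 18) ≈ 295.32.
Cost at Q* = (D/Q*)S + (Q*/2)H = √(2DSH) ≈ €5,315.70.
Cost at Q = 190: (3,702.4/190)×212 + (190/2)×18 = €4,131.10 + €1,710.00 = €5,841.10.
Excess = €5,841.10 − €5,315.70 = €525.39.

Extra cost ≈ €525.39 per year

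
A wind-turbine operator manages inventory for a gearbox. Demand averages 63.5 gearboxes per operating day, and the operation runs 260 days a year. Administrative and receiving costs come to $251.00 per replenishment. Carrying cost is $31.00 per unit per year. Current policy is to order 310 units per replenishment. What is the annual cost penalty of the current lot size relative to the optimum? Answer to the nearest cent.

Extra cost ≈ $2,143.78 per year

Annual demand D = 63.5 × 260 = 16,510.
EOQ = √(2DS/H) = √(2 × 16,510 × 251 / 31) ≈ 517.06.
Cost at Q* = (D/Q*)S + (Q*/2)H = √(2DSH) ≈ $16,028.99.
Cost at Q = 310: (16,510/310)×251 + (310/2)×31 = $13,367.77 + $4,805.00 = $18,172.77.
Excess = $18,172.77 − $16,028.99 = $2,143.78.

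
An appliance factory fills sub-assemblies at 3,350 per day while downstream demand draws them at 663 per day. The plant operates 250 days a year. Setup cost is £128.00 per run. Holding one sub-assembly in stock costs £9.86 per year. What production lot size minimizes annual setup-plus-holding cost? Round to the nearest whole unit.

Annual demand D = 663 × 250 = 165,750.
Production build-up factor (1 − d/p) = 1 − 663/3,350 = 0.8021.
Q* = √(2DS / (H(1 − d/p))) = √(2 × 165,750 × 128 / (9.86 × 0.8021)).
= √(42,432,000 / 7.9086) ≈ 2316.311.

Q* ≈ 2,316 sub-assemblies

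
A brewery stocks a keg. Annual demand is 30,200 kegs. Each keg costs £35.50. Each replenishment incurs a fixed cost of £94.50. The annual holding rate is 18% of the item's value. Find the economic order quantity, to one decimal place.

Holding cost H = 0.18 × £35.50 = £6.3900 per unit per year.
EOQ = √(2DS / H) = √(2 × 30,200 × 94.5 / 6.39).
= √(5,707,800 / 6.39) = √893,239.4366 ≈ 945.113.

Q* ≈ 945.1 kegs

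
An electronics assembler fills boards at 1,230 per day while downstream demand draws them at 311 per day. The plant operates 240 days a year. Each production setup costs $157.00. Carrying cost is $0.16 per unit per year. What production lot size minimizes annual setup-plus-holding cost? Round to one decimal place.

Annual demand D = 311 × 240 = 74,640.
Production build-up factor (1 − d/p) = 1 − 311/1,230 = 0.7472.
Q* = √(2DS / (H(1 − d/p))) = √(2 × 74,640 × 157 / (0.16 × 0.7472)).
= √(23,436,960 / 0.1195) ≈ 14001.851.

Q* ≈ 14,001.9 boards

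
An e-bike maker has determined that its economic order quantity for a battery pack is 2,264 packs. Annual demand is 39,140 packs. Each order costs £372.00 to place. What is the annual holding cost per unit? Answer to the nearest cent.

H ≈ £5.68

The basic EOQ model gives Q* = √(2DS/H); rearrange for the unknown.
From Q* = √(2DS/H): H = 2DS / Q*² = 2 × 39,140 × 372 / 2,264² = 5.6812.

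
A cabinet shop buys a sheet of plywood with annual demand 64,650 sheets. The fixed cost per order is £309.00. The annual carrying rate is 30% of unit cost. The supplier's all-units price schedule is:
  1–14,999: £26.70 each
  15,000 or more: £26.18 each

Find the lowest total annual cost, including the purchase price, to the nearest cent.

TC* ≈ £1,744,044.36

Holding cost per unit per year at price C is H = 0.30·C.
Candidates are each tier's EOQ (if it falls in that tier) and each price-break quantity.
EOQ at £26.70 = 2233.4 (feasible in tier 1): TC = 64,650×£26.70 + (64,650/2233.4)×309 + (2233.4/2)×0.30×£26.70 = £1,744,044.36.
EOQ at £26.18 = 2255.4 < 15000, so use break Q=15000: TC = 64,650×£26.18 + (64,650/15000.0)×309 + (15000.0/2)×0.30×£26.18 = £1,752,773.79.
Lowest total cost among the candidates is at Q = 2233.4.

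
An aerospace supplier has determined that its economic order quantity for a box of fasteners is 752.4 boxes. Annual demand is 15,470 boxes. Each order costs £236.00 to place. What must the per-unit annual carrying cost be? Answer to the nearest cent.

The basic EOQ model gives Q* = √(2DS/H); rearrange for the unknown.
From Q* = √(2DS/H): H = 2DS / Q*² = 2 × 15,470 × 236 / 752.4² = 12.8984.

H ≈ £12.90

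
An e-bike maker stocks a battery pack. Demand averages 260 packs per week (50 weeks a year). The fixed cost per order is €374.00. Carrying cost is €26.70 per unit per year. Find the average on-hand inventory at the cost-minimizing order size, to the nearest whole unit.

Annual demand D = 260 × 50 = 13,000.
EOQ = √(2DS/H) = √(2 × 13,000 × 374 / 26.7) ≈ 603.49.
Average inventory = Q*/2 ≈ 603.49 / 2 = 301.743.

Average inventory ≈ 302 packs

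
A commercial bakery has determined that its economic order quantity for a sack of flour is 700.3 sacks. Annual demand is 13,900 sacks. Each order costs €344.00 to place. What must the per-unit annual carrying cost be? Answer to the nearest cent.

Squaring Q* = √(2DS/H) gives Q*² = 2DS/H.
From Q* = √(2DS/H): H = 2DS / Q*² = 2 × 13,900 × 344 / 700.3² = 19.5000.

H ≈ €19.50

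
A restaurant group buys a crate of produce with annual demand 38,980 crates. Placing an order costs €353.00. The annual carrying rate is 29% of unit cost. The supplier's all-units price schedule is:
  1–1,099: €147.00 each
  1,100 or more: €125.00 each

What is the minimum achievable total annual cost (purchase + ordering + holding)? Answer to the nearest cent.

Holding cost per unit per year at price C is H = 0.29·C.
For each price level, check whether its EOQ is feasible; otherwise the best quantity at that price is the breakpoint.
EOQ at €147.00 = 803.5 (feasible in tier 1): TC = 38,980×€147.00 + (38,980/803.5)×353 + (803.5/2)×0.29×€147.00 = €5,764,311.61.
EOQ at €125.00 = 871.3 < 1100, so use break Q=1100: TC = 38,980×€125.00 + (38,980/1100.0)×353 + (1100.0/2)×0.29×€125.00 = €4,904,946.54.
Lowest total cost among the candidates is at Q = 1100.0.

TC* ≈ €4,904,946.54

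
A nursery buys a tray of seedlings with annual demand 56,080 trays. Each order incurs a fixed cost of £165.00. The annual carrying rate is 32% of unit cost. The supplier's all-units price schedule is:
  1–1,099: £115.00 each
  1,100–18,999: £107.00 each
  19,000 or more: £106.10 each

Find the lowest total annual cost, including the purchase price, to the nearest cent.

TC* ≈ £6,027,804.00

Holding cost per unit per year at price C is H = 0.32·C.
For each price level, check whether its EOQ is feasible; otherwise the best quantity at that price is the breakpoint.
EOQ at £115.00 = 709.1 (feasible in tier 1): TC = 56,080×£115.00 + (56,080/709.1)×165 + (709.1/2)×0.32×£115.00 = £6,475,296.66.
EOQ at £107.00 = 735.2 < 1100, so use break Q=1100: TC = 56,080×£107.00 + (56,080/1100.0)×165 + (1100.0/2)×0.32×£107.00 = £6,027,804.00.
EOQ at £106.10 = 738.3 < 19000, so use break Q=19000: TC = 56,080×£106.10 + (56,080/19000.0)×165 + (19000.0/2)×0.32×£106.10 = £6,273,119.01.
Lowest total cost among the candidates is at Q = 1100.0.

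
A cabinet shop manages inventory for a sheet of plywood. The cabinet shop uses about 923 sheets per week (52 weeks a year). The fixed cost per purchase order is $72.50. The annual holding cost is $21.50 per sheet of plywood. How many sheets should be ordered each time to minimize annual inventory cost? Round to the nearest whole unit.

Annual demand D = 923 × 52 = 47,996.
EOQ = √(2DS / H) = √(2 × 47,996 × 72.5 / 21.5).
= √(6,959,420 / 21.5) = √323,693.9535 ≈ 568.941.

Q* ≈ 569 sheets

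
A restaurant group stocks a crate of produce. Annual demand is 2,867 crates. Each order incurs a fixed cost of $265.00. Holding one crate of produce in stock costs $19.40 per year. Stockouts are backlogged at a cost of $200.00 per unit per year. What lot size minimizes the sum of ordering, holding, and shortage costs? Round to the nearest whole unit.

Q* ≈ 293 crates

With planned backorders, Q* = √(2DS/H) · √((H+B)/B).
√(2DS/H) = √(2 × 2,867 × 265 / 19.4) = 279.866.
√((H+B)/B) = √((19.4+200)/200) = 1.0474.
Q* ≈ 293.126.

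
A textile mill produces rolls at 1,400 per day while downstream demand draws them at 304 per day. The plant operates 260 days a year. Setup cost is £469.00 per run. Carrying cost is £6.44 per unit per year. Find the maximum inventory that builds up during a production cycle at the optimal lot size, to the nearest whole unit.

I_max ≈ 3,002 rolls

Annual demand D = 304 × 260 = 79,040.
Production build-up factor (1 − d/p) = 1 − 304/1,400 = 0.7829.
Q* = √(2DS / (H(1 − d/p))) = √(2 × 79,040 × 469 / (6.44 × 0.7829)).
= √(74,139,520 / 5.0416) ≈ 3834.782.
Maximum inventory = Q*(1 − d/p) = 3834.782 × 0.7829 ≈ 3002.087.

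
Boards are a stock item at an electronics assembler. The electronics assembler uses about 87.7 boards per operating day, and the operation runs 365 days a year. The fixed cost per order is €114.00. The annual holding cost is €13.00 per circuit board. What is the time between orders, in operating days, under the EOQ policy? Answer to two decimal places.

Annual demand D = 87.7 × 365 = 32,010.5.
The optimal lot size = √(2DS/H) = √(2 × 32,010.5 × 114 / 13) ≈ 749.28.
Cycle time = Q*/D × 365 = 749.28 / 32,010.5 × 365 ≈ 8.544 days.

T ≈ 8.54 days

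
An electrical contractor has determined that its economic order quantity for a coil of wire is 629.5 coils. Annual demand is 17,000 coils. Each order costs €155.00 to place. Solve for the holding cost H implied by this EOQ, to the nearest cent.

The basic EOQ model gives Q* = √(2DS/H); rearrange for the unknown.
From Q* = √(2DS/H): H = 2DS / Q*² = 2 × 17,000 × 155 / 629.5² = 13.2990.

H ≈ €13.30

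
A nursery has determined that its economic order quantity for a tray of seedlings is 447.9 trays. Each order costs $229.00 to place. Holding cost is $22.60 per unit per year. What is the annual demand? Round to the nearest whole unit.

Squaring Q* = √(2DS/H) gives Q*² = 2DS/H.
From Q* = √(2DS/H): D = Q*²H / (2S) = 447.9² × 22.6 / (2 × 229) = 9899.314.

D ≈ 9,899 trays per year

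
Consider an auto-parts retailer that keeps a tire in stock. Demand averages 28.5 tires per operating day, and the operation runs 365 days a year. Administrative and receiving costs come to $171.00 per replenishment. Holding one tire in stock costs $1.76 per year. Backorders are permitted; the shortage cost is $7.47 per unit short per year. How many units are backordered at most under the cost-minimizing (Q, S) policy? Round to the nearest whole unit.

Annual demand D = 28.5 × 365 = 10,402.5.
With planned backorders, Q* = √(2DS/H) · √((H+B)/B).
√(2DS/H) = √(2 × 10,402.5 × 171 / 1.76) = 1421.758.
√((H+B)/B) = √((1.76+7.47)/7.47) = 1.1116.
Q* ≈ 1580.397.
S* = Q* · H/(H+B) = 1580.397 × 1.76/9.23 ≈ 301.354.

S* ≈ 301 tires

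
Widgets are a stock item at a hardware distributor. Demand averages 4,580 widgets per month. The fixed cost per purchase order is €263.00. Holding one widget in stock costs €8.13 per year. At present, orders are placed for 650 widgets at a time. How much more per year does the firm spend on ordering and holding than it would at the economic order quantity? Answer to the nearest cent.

Extra cost ≈ €9,549.23 per year

Annual demand D = 4,580 × 12 = 54,960.
EOQ = √(2DS/H) = √(2 × 54,960 × 263 / 8.13) ≈ 1885.69.
Cost at Q* = (D/Q*)S + (Q*/2)H = √(2DSH) ≈ €15,330.68.
Cost at Q = 650: (54,960/650)×263 + (650/2)×8.13 = €22,237.66 + €2,642.25 = €24,879.91.
Excess = €24,879.91 − €15,330.68 = €9,549.23.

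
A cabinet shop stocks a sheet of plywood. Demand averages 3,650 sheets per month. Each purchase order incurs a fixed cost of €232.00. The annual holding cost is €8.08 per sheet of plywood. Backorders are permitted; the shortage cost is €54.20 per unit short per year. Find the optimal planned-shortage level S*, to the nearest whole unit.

S* ≈ 221 sheets

Annual demand D = 3,650 × 12 = 43,800.
With planned backorders, Q* = √(2DS/H) · √((H+B)/B).
√(2DS/H) = √(2 × 43,800 × 232 / 8.08) = 1585.953.
√((H+B)/B) = √((8.08+54.2)/54.2) = 1.0720.
Q* ≈ 1700.063.
S* = Q* · H/(H+B) = 1700.063 × 8.08/62.28 ≈ 220.561.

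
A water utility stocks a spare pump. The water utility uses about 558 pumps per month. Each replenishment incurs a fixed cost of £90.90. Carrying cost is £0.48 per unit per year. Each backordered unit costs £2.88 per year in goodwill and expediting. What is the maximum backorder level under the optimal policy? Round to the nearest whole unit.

S* ≈ 246 pumps

Annual demand D = 558 × 12 = 6,696.
With planned backorders, Q* = √(2DS/H) · √((H+B)/B).
√(2DS/H) = √(2 × 6,696 × 90.9 / 0.48) = 1592.517.
√((H+B)/B) = √((0.48+2.88)/2.88) = 1.0801.
Q* ≈ 1720.115.
S* = Q* · H/(H+B) = 1720.115 × 0.48/3.36 ≈ 245.731.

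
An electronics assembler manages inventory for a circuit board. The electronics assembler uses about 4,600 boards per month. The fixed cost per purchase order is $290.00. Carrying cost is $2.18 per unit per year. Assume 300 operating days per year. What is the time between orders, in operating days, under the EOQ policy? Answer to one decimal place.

Annual demand D = 4,600 × 12 = 55,200.
Q* = √(2DS/H) = √(2 × 55,200 × 290 / 2.18) ≈ 3832.26.
Cycle time = Q*/D × 300 = 3832.26 / 55,200 × 300 ≈ 20.828 days.

T ≈ 20.8 days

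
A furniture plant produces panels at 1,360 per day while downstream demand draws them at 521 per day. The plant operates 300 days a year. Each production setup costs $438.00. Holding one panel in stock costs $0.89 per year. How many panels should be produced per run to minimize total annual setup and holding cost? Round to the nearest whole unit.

Q* ≈ 15,792 panels

Annual demand D = 521 × 300 = 156,300.
Production build-up factor (1 − d/p) = 1 − 521/1,360 = 0.6169.
Q* = √(2DS / (H(1 − d/p))) = √(2 × 156,300 × 438 / (0.89 × 0.6169)).
= √(136,918,800 / 0.5491) ≈ 15791.559.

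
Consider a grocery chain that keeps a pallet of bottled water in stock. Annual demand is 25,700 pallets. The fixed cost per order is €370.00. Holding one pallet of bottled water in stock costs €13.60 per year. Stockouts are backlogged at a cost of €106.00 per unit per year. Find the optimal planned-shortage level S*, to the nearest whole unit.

S* ≈ 143 pallets

With planned backorders, Q* = √(2DS/H) · √((H+B)/B).
√(2DS/H) = √(2 × 25,700 × 370 / 13.6) = 1182.532.
√((H+B)/B) = √((13.6+106)/106) = 1.0622.
Q* ≈ 1256.104.
S* = Q* · H/(H+B) = 1256.104 × 13.6/119.6 ≈ 142.835.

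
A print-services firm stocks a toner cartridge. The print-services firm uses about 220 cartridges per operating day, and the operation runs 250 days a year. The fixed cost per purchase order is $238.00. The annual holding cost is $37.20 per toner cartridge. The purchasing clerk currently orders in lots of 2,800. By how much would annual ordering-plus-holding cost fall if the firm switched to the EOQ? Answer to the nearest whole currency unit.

Extra cost ≈ $25,548 per year

Annual demand D = 220 × 250 = 55,000.
EOQ = √(2DS/H) = √(2 × 55,000 × 238 / 37.2) ≈ 838.91.
Cost at Q* = (D/Q*)S + (Q*/2)H = √(2DSH) ≈ $31,207.31.
Cost at Q = 2,800: (55,000/2,800)×238 + (2,800/2)×37.2 = $4,675.00 + $52,080.00 = $56,755.00.
Excess = $56,755.00 − $31,207.31 = $25,547.69.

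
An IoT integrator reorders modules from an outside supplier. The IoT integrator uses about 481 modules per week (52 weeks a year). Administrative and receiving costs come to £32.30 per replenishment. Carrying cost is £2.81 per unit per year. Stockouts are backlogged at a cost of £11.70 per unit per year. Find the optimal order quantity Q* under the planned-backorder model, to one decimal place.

Annual demand D = 481 × 52 = 25,012.
With planned backorders, Q* = √(2DS/H) · √((H+B)/B).
√(2DS/H) = √(2 × 25,012 × 32.3 / 2.81) = 758.293.
√((H+B)/B) = √((2.81+11.7)/11.7) = 1.1136.
Q* ≈ 844.458.

Q* ≈ 844.5 modules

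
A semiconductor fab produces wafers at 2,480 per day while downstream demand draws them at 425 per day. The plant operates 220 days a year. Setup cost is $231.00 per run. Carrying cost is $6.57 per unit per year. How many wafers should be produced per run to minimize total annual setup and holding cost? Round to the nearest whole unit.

Annual demand D = 425 × 220 = 93,500.
Production build-up factor (1 − d/p) = 1 − 425/2,480 = 0.8286.
Q* = √(2DS / (H(1 − d/p))) = √(2 × 93,500 × 231 / (6.57 × 0.8286)).
= √(43,197,000 / 5.4441) ≈ 2816.852.

Q* ≈ 2,817 wafers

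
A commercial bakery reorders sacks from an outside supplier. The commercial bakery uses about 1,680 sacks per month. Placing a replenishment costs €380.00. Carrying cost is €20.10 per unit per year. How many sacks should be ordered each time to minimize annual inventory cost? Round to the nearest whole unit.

Annual demand D = 1,680 × 12 = 20,160.
EOQ = √(2DS / H) = √(2 × 20,160 × 380 / 20.1).
= √(15,321,600 / 20.1) = √762,268.6567 ≈ 873.080.

Q* ≈ 873 sacks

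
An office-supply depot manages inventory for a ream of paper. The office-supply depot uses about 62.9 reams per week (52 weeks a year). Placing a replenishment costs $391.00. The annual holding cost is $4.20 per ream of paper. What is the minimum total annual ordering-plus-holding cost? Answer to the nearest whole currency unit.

TC* ≈ $3,278

Annual demand D = 62.9 × 52 = 3,270.8.
Q* = √(2DS/H) = √(2 × 3,270.8 × 391 / 4.2) ≈ 780.38.
At Q*, ordering cost (D/Q*)S equals holding cost (Q*/2)H, each = √(DSH/2).
Minimum total = √(2DSH) = √(2 × 3,270.8 × 391 × 4.2) ≈ 3277.593.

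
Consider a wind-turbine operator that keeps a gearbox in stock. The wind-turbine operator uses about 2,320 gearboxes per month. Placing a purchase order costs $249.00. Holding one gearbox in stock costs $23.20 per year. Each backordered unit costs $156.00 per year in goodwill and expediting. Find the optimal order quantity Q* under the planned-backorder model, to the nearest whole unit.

Annual demand D = 2,320 × 12 = 27,840.
With planned backorders, Q* = √(2DS/H) · √((H+B)/B).
√(2DS/H) = √(2 × 27,840 × 249 / 23.2) = 773.046.
√((H+B)/B) = √((23.2+156)/156) = 1.0718.
Q* ≈ 828.537.

Q* ≈ 829 gearboxes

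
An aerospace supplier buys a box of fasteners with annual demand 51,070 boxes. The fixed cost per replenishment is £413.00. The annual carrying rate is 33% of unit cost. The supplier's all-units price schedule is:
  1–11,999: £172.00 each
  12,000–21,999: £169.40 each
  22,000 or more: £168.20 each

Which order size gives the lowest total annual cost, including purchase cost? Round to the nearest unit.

Holding cost per unit per year at price C is H = 0.33·C.
Candidates are each tier's EOQ (if it falls in that tier) and each price-break quantity.
EOQ at £172.00 = 862.1 (feasible in tier 1): TC = 51,070×£172.00 + (51,070/862.1)×413 + (862.1/2)×0.33×£172.00 = £8,832,972.13.
EOQ at £169.40 = 868.7 < 12000, so use break Q=12000: TC = 51,070×£169.40 + (51,070/12000.0)×413 + (12000.0/2)×0.33×£169.40 = £8,988,427.66.
EOQ at £168.20 = 871.8 < 22000, so use break Q=22000: TC = 51,070×£168.20 + (51,070/22000.0)×413 + (22000.0/2)×0.33×£168.20 = £9,201,498.72.
Lowest total cost is £8,832,972.13 at Q = 862.1.

Q* ≈ 862 boxes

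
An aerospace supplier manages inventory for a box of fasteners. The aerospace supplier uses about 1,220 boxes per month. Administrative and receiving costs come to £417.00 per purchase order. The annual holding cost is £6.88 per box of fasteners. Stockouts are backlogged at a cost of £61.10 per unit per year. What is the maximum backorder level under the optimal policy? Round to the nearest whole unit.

S* ≈ 142 boxes

Annual demand D = 1,220 × 12 = 14,640.
With planned backorders, Q* = √(2DS/H) · √((H+B)/B).
√(2DS/H) = √(2 × 14,640 × 417 / 6.88) = 1332.169.
√((H+B)/B) = √((6.88+61.1)/61.1) = 1.0548.
Q* ≈ 1405.171.
S* = Q* · H/(H+B) = 1405.171 × 6.88/67.98 ≈ 142.212.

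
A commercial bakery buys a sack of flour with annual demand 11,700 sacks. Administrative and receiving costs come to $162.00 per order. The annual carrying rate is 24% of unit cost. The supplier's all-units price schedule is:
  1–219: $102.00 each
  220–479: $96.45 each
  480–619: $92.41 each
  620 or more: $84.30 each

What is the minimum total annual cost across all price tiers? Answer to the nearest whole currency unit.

Holding cost per unit per year at price C is H = 0.24·C.
Evaluate total cost at each tier's feasible EOQ or, if the EOQ is below the tier, at the tier's minimum quantity.
Tier 1 ($102.00): EOQ = 393.5 exceeds tier's upper bound 219, so this tier is dominated.
EOQ at $96.45 = 404.7 (feasible in tier 2): TC = 11,700×$96.45 + (11,700/404.7)×162 + (404.7/2)×0.24×$96.45 = $1,137,832.47.
EOQ at $92.41 = 413.4 < 480, so use break Q=480: TC = 11,700×$92.41 + (11,700/480.0)×162 + (480.0/2)×0.24×$92.41 = $1,090,468.57.
EOQ at $84.30 = 432.9 < 620, so use break Q=620: TC = 11,700×$84.30 + (11,700/620.0)×162 + (620.0/2)×0.24×$84.30 = $995,639.02.
Lowest total cost among the candidates is at Q = 620.0.

TC* ≈ $995,639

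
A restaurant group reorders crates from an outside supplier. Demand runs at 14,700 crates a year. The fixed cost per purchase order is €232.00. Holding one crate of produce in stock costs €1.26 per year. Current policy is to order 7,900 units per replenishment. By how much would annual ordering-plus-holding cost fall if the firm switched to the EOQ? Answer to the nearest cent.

Extra cost ≈ €2,477.11 per year

EOQ = √(2DS/H) = √(2 × 14,700 × 232 / 1.26) ≈ 2326.66.
Cost at Q* = (D/Q*)S + (Q*/2)H = √(2DSH) ≈ €2,931.59.
Cost at Q = 7,900: (14,700/7,900)×232 + (7,900/2)×1.26 = €431.70 + €4,977.00 = €5,408.70.
Excess = €5,408.70 − €2,931.59 = €2,477.11.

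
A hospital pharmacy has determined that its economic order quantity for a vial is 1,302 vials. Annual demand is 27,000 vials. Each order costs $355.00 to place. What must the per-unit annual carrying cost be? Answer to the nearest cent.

Squaring Q* = √(2DS/H) gives Q*² = 2DS/H.
From Q* = √(2DS/H): H = 2DS / Q*² = 2 × 27,000 × 355 / 1,302² = 11.3084.

H ≈ $11.31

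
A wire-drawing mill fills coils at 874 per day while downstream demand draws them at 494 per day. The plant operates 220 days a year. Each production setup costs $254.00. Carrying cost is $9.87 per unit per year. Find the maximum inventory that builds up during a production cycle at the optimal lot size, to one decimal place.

Annual demand D = 494 × 220 = 108,680.
Production build-up factor (1 − d/p) = 1 − 494/874 = 0.4348.
Q* = √(2DS / (H(1 − d/p))) = √(2 × 108,680 × 254 / (9.87 × 0.4348)).
= √(55,209,440 / 4.2913) ≈ 3586.840.
Maximum inventory = Q*(1 − d/p) = 3586.840 × 0.4348 ≈ 1559.496.

I_max ≈ 1,559.5 coils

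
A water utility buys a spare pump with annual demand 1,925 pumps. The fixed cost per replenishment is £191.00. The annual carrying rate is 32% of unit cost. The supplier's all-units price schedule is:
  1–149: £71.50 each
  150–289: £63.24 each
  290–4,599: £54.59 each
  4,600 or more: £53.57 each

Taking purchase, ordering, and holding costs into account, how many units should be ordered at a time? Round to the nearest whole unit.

Holding cost per unit per year at price C is H = 0.32·C.
For each price level, check whether its EOQ is feasible; otherwise the best quantity at that price is the breakpoint.
Tier 1 (£71.50): EOQ = 179.3 exceeds tier's upper bound 149, so this tier is dominated.
EOQ at £63.24 = 190.6 (feasible in tier 2): TC = 1,925×£63.24 + (1,925/190.6)×191 + (190.6/2)×0.32×£63.24 = £125,594.61.
EOQ at £54.59 = 205.2 < 290, so use break Q=290: TC = 1,925×£54.59 + (1,925/290.0)×191 + (290.0/2)×0.32×£54.59 = £108,886.57.
EOQ at £53.57 = 207.1 < 4600, so use break Q=4600: TC = 1,925×£53.57 + (1,925/4600.0)×191 + (4600.0/2)×0.32×£53.57 = £142,629.70.
Lowest total cost is £108,886.57 at Q = 290.0.

Q* ≈ 290 pumps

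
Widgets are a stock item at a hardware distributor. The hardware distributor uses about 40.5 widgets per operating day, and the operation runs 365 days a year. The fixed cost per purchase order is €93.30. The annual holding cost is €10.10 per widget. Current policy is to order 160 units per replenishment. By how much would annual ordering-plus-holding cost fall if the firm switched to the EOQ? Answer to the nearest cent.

Extra cost ≈ €4,149.79 per year

Annual demand D = 40.5 × 365 = 14,782.5.
EOQ = √(2DS/H) = √(2 × 14,782.5 × 93.3 / 10.1) ≈ 522.60.
Cost at Q* = (D/Q*)S + (Q*/2)H = √(2DSH) ≈ €5,278.26.
Cost at Q = 160: (14,782.5/160)×93.3 + (160/2)×10.1 = €8,620.05 + €808.00 = €9,428.05.
Excess = €9,428.05 − €5,278.26 = €4,149.79.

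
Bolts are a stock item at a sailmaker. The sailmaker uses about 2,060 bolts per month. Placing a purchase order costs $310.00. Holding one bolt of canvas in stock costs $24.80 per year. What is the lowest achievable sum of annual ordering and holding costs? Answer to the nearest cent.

TC* ≈ $19,496.02

Annual demand D = 2,060 × 12 = 24,720.
The optimal lot size = √(2DS/H) = √(2 × 24,720 × 310 / 24.8) ≈ 786.13.
At the optimum the two cost components are equal, so total cost = 2·(Q*/2)H = Q*·H.
Minimum total = √(2DSH) = √(2 × 24,720 × 310 × 24.8) ≈ 19496.018.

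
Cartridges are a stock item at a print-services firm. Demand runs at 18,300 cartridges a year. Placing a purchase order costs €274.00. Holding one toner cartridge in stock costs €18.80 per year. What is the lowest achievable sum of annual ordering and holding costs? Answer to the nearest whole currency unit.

Q* = √(2DS/H) = √(2 × 18,300 × 274 / 18.8) ≈ 730.36.
At Q*, ordering cost (D/Q*)S equals holding cost (Q*/2)H, each = √(DSH/2).
Minimum total = √(2DSH) = √(2 × 18,300 × 274 × 18.8) ≈ 13730.765.

TC* ≈ €13,731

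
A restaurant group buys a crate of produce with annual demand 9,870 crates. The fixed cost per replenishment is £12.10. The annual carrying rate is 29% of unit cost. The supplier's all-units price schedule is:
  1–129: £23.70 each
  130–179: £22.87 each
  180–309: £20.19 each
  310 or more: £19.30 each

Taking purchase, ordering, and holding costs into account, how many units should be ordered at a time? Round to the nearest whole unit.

Holding cost per unit per year at price C is H = 0.29·C.
Evaluate total cost at each tier's feasible EOQ or, if the EOQ is below the tier, at the tier's minimum quantity.
Tier 1 (£23.70): EOQ = 186.4 exceeds tier's upper bound 129, so this tier is dominated.
Tier 2 (£22.87): EOQ = 189.8 exceeds tier's upper bound 179, so this tier is dominated.
EOQ at £20.19 = 202.0 (feasible in tier 3): TC = 9,870×£20.19 + (9,870/202.0)×12.1 + (202.0/2)×0.29×£20.19 = £200,457.89.
EOQ at £19.30 = 206.6 < 310, so use break Q=310: TC = 9,870×£19.30 + (9,870/310.0)×12.1 + (310.0/2)×0.29×£19.30 = £191,743.78.
Lowest total cost is £191,743.78 at Q = 310.0.

Q* ≈ 310 crates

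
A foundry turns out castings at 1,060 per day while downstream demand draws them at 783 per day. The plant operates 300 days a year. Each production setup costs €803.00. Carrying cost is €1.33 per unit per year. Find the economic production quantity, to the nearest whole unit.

Annual demand D = 783 × 300 = 234,900.
Production build-up factor (1 − d/p) = 1 − 783/1,060 = 0.2613.
Q* = √(2DS / (H(1 − d/p))) = √(2 × 234,900 × 803 / (1.33 × 0.2613)).
= √(377,249,400 / 0.3476) ≈ 32945.910.

Q* ≈ 32,946 castings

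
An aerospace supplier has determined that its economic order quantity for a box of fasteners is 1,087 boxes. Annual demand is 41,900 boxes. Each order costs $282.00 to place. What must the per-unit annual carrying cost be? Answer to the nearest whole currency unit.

The basic EOQ model gives Q* = √(2DS/H); rearrange for the unknown.
From Q* = √(2DS/H): H = 2DS / Q*² = 2 × 41,900 × 282 / 1,087² = 20.0002.

H ≈ $20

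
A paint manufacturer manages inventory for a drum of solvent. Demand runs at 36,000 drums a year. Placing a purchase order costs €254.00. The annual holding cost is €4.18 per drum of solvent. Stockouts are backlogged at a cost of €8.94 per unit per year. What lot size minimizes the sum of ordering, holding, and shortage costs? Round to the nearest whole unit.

Q* ≈ 2,534 drums

With planned backorders, Q* = √(2DS/H) · √((H+B)/B).
√(2DS/H) = √(2 × 36,000 × 254 / 4.18) = 2091.679.
√((H+B)/B) = √((4.18+8.94)/8.94) = 1.2114.
Q* ≈ 2533.921.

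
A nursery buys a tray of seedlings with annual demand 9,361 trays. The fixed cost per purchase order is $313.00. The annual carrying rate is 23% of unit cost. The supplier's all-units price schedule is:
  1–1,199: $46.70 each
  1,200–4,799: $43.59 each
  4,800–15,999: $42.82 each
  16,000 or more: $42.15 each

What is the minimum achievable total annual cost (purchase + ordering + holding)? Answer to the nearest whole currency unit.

Holding cost per unit per year at price C is H = 0.23·C.
Candidates are each tier's EOQ (if it falls in that tier) and each price-break quantity.
EOQ at $46.70 = 738.6 (feasible in tier 1): TC = 9,361×$46.70 + (9,361/738.6)×313 + (738.6/2)×0.23×$46.70 = $445,092.31.
EOQ at $43.59 = 764.5 < 1200, so use break Q=1200: TC = 9,361×$43.59 + (9,361/1200.0)×313 + (1200.0/2)×0.23×$43.59 = $416,503.07.
EOQ at $42.82 = 771.4 < 4800, so use break Q=4800: TC = 9,361×$42.82 + (9,361/4800.0)×313 + (4800.0/2)×0.23×$42.82 = $425,085.08.
EOQ at $42.15 = 777.5 < 16000, so use break Q=16000: TC = 9,361×$42.15 + (9,361/16000.0)×313 + (16000.0/2)×0.23×$42.15 = $472,305.27.
Lowest total cost among the candidates is at Q = 1200.0.

TC* ≈ $416,503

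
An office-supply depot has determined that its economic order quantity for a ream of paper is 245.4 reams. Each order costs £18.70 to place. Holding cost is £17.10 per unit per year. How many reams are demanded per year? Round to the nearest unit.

D ≈ 27,534 reams per year

The basic EOQ model gives Q* = √(2DS/H); rearrange for the unknown.
From Q* = √(2DS/H): D = Q*²H / (2S) = 245.4² × 17.1 / (2 × 18.7) = 27534.274.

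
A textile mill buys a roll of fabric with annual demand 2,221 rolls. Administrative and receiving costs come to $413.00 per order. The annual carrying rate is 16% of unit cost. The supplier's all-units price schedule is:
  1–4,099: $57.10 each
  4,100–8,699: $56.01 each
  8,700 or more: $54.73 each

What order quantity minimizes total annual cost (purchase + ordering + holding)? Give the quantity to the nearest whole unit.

Holding cost per unit per year at price C is H = 0.16·C.
Evaluate total cost at each tier's feasible EOQ or, if the EOQ is below the tier, at the tier's minimum quantity.
EOQ at $57.10 = 448.1 (feasible in tier 1): TC = 2,221×$57.10 + (2,221/448.1)×413 + (448.1/2)×0.16×$57.10 = $130,913.05.
EOQ at $56.01 = 452.5 < 4100, so use break Q=4100: TC = 2,221×$56.01 + (2,221/4100.0)×413 + (4100.0/2)×0.16×$56.01 = $142,993.22.
EOQ at $54.73 = 457.7 < 8700, so use break Q=8700: TC = 2,221×$54.73 + (2,221/8700.0)×413 + (8700.0/2)×0.16×$54.73 = $159,752.84.
Lowest total cost is $130,913.05 at Q = 448.1.

Q* ≈ 448 rolls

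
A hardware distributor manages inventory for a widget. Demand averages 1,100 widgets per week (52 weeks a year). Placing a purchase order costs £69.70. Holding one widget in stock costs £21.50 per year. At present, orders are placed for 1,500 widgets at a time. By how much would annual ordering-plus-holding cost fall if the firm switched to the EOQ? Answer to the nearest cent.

Annual demand D = 1,100 × 52 = 57,200.
EOQ = √(2DS/H) = √(2 × 57,200 × 69.7 / 21.5) ≈ 608.99.
Cost at Q* = (D/Q*)S + (Q*/2)H = √(2DSH) ≈ £13,093.29.
Cost at Q = 1,500: (57,200/1,500)×69.7 + (1,500/2)×21.5 = £2,657.89 + £16,125.00 = £18,782.89.
Excess = £18,782.89 − £13,093.29 = £5,689.61.

Extra cost ≈ £5,689.61 per year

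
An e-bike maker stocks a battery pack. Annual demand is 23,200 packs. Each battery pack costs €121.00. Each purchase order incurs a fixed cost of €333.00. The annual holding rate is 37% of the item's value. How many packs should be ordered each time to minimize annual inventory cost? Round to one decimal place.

Holding cost H = 0.37 × €121.00 = €44.7700 per unit per year.
EOQ = √(2DS / H) = √(2 × 23,200 × 333 / 44.77).
= √(15,451,200 / 44.77) = √345,123.9669 ≈ 587.473.

Q* ≈ 587.5 packs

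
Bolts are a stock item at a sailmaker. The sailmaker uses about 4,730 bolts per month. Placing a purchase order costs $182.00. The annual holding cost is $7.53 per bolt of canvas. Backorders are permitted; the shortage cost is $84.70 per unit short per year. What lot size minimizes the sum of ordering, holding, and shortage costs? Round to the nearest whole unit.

Annual demand D = 4,730 × 12 = 56,760.
With planned backorders, Q* = √(2DS/H) · √((H+B)/B).
√(2DS/H) = √(2 × 56,760 × 182 / 7.53) = 1656.435.
√((H+B)/B) = √((7.53+84.7)/84.7) = 1.0435.
Q* ≈ 1728.498.

Q* ≈ 1,728 bolts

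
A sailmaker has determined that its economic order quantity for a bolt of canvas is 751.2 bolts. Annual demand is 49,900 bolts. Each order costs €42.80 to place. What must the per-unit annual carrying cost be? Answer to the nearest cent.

H ≈ €7.57

Invert the EOQ relation Q*² = 2DS/H.
From Q* = √(2DS/H): H = 2DS / Q*² = 2 × 49,900 × 42.8 / 751.2² = 7.5694.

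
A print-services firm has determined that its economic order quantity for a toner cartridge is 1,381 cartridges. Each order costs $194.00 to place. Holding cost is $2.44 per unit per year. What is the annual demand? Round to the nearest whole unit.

Invert the EOQ relation Q*² = 2DS/H.
From Q* = √(2DS/H): D = Q*²H / (2S) = 1,381² × 2.44 / (2 × 194) = 11993.487.

D ≈ 11,993 cartridges per year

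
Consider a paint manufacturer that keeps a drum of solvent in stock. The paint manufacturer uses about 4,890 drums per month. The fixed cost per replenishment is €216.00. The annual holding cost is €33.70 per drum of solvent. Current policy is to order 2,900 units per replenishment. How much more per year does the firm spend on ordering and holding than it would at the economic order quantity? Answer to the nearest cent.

Annual demand D = 4,890 × 12 = 58,680.
EOQ = √(2DS/H) = √(2 × 58,680 × 216 / 33.7) ≈ 867.31.
Cost at Q* = (D/Q*)S + (Q*/2)H = √(2DSH) ≈ €29,228.19.
Cost at Q = 2,900: (58,680/2,900)×216 + (2,900/2)×33.7 = €4,370.65 + €48,865.00 = €53,235.65.
Excess = €53,235.65 − €29,228.19 = €24,007.46.

Extra cost ≈ €24,007.46 per year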